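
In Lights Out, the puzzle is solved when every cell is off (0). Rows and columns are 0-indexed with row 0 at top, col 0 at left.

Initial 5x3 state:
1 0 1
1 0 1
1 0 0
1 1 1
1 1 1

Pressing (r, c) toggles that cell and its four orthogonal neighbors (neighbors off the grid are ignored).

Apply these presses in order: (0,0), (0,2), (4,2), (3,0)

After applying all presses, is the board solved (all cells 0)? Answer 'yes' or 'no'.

After press 1 at (0,0):
0 1 1
0 0 1
1 0 0
1 1 1
1 1 1

After press 2 at (0,2):
0 0 0
0 0 0
1 0 0
1 1 1
1 1 1

After press 3 at (4,2):
0 0 0
0 0 0
1 0 0
1 1 0
1 0 0

After press 4 at (3,0):
0 0 0
0 0 0
0 0 0
0 0 0
0 0 0

Lights still on: 0

Answer: yes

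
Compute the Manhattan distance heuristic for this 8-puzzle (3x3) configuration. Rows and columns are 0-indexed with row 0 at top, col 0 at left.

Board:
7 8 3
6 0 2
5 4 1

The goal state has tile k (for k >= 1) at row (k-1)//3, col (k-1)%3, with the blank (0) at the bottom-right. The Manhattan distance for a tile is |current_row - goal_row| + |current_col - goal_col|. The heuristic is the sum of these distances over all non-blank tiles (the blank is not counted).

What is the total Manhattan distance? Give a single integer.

Answer: 16

Derivation:
Tile 7: (0,0)->(2,0) = 2
Tile 8: (0,1)->(2,1) = 2
Tile 3: (0,2)->(0,2) = 0
Tile 6: (1,0)->(1,2) = 2
Tile 2: (1,2)->(0,1) = 2
Tile 5: (2,0)->(1,1) = 2
Tile 4: (2,1)->(1,0) = 2
Tile 1: (2,2)->(0,0) = 4
Sum: 2 + 2 + 0 + 2 + 2 + 2 + 2 + 4 = 16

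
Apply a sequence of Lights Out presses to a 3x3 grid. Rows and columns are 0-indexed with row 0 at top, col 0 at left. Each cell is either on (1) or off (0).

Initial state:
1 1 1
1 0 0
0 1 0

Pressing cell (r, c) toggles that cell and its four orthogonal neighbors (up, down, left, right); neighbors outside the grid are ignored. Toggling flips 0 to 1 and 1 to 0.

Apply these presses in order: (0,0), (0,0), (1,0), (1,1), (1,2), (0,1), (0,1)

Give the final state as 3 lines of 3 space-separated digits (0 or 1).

Answer: 0 0 0
1 1 0
1 0 1

Derivation:
After press 1 at (0,0):
0 0 1
0 0 0
0 1 0

After press 2 at (0,0):
1 1 1
1 0 0
0 1 0

After press 3 at (1,0):
0 1 1
0 1 0
1 1 0

After press 4 at (1,1):
0 0 1
1 0 1
1 0 0

After press 5 at (1,2):
0 0 0
1 1 0
1 0 1

After press 6 at (0,1):
1 1 1
1 0 0
1 0 1

After press 7 at (0,1):
0 0 0
1 1 0
1 0 1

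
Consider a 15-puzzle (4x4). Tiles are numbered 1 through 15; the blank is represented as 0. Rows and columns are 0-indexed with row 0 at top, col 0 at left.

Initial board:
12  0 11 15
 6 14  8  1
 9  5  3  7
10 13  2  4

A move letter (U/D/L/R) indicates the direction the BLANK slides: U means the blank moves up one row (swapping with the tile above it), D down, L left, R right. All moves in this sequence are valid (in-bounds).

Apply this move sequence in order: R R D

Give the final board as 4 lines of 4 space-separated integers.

After move 1 (R):
12 11  0 15
 6 14  8  1
 9  5  3  7
10 13  2  4

After move 2 (R):
12 11 15  0
 6 14  8  1
 9  5  3  7
10 13  2  4

After move 3 (D):
12 11 15  1
 6 14  8  0
 9  5  3  7
10 13  2  4

Answer: 12 11 15  1
 6 14  8  0
 9  5  3  7
10 13  2  4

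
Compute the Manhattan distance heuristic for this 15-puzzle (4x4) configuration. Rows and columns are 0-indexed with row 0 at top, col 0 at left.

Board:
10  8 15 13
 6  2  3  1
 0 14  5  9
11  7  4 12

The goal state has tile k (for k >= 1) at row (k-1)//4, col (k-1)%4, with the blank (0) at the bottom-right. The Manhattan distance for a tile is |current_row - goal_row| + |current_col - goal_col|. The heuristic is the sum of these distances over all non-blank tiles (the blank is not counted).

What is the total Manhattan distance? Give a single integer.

Tile 10: at (0,0), goal (2,1), distance |0-2|+|0-1| = 3
Tile 8: at (0,1), goal (1,3), distance |0-1|+|1-3| = 3
Tile 15: at (0,2), goal (3,2), distance |0-3|+|2-2| = 3
Tile 13: at (0,3), goal (3,0), distance |0-3|+|3-0| = 6
Tile 6: at (1,0), goal (1,1), distance |1-1|+|0-1| = 1
Tile 2: at (1,1), goal (0,1), distance |1-0|+|1-1| = 1
Tile 3: at (1,2), goal (0,2), distance |1-0|+|2-2| = 1
Tile 1: at (1,3), goal (0,0), distance |1-0|+|3-0| = 4
Tile 14: at (2,1), goal (3,1), distance |2-3|+|1-1| = 1
Tile 5: at (2,2), goal (1,0), distance |2-1|+|2-0| = 3
Tile 9: at (2,3), goal (2,0), distance |2-2|+|3-0| = 3
Tile 11: at (3,0), goal (2,2), distance |3-2|+|0-2| = 3
Tile 7: at (3,1), goal (1,2), distance |3-1|+|1-2| = 3
Tile 4: at (3,2), goal (0,3), distance |3-0|+|2-3| = 4
Tile 12: at (3,3), goal (2,3), distance |3-2|+|3-3| = 1
Sum: 3 + 3 + 3 + 6 + 1 + 1 + 1 + 4 + 1 + 3 + 3 + 3 + 3 + 4 + 1 = 40

Answer: 40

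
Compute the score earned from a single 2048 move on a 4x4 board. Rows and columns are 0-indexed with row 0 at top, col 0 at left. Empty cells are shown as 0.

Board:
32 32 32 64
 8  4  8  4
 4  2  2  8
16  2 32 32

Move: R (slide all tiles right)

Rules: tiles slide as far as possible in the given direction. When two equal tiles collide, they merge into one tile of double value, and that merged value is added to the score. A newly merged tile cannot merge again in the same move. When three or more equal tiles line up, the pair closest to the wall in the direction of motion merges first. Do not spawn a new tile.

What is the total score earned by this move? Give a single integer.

Slide right:
row 0: [32, 32, 32, 64] -> [0, 32, 64, 64]  score +64 (running 64)
row 1: [8, 4, 8, 4] -> [8, 4, 8, 4]  score +0 (running 64)
row 2: [4, 2, 2, 8] -> [0, 4, 4, 8]  score +4 (running 68)
row 3: [16, 2, 32, 32] -> [0, 16, 2, 64]  score +64 (running 132)
Board after move:
 0 32 64 64
 8  4  8  4
 0  4  4  8
 0 16  2 64

Answer: 132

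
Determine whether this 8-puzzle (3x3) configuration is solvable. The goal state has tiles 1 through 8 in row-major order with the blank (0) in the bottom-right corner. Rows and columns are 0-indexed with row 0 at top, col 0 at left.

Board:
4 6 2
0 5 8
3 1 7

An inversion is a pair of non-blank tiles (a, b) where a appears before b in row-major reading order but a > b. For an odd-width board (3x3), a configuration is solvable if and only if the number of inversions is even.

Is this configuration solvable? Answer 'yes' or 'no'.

Inversions (pairs i<j in row-major order where tile[i] > tile[j] > 0): 14
14 is even, so the puzzle is solvable.

Answer: yes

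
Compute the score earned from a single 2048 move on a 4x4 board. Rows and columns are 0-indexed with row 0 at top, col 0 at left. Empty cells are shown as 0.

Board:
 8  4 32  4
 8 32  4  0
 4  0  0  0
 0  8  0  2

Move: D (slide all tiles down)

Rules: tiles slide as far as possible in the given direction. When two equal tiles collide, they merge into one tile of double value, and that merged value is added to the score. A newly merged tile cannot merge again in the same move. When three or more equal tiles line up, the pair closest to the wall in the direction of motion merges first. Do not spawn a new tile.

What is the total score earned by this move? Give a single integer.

Slide down:
col 0: [8, 8, 4, 0] -> [0, 0, 16, 4]  score +16 (running 16)
col 1: [4, 32, 0, 8] -> [0, 4, 32, 8]  score +0 (running 16)
col 2: [32, 4, 0, 0] -> [0, 0, 32, 4]  score +0 (running 16)
col 3: [4, 0, 0, 2] -> [0, 0, 4, 2]  score +0 (running 16)
Board after move:
 0  0  0  0
 0  4  0  0
16 32 32  4
 4  8  4  2

Answer: 16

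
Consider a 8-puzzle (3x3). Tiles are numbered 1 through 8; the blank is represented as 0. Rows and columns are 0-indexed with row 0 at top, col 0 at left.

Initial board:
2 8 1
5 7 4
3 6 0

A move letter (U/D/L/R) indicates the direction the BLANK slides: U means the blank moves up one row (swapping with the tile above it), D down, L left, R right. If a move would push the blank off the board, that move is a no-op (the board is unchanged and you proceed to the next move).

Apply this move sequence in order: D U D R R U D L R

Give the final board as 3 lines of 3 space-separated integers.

After move 1 (D):
2 8 1
5 7 4
3 6 0

After move 2 (U):
2 8 1
5 7 0
3 6 4

After move 3 (D):
2 8 1
5 7 4
3 6 0

After move 4 (R):
2 8 1
5 7 4
3 6 0

After move 5 (R):
2 8 1
5 7 4
3 6 0

After move 6 (U):
2 8 1
5 7 0
3 6 4

After move 7 (D):
2 8 1
5 7 4
3 6 0

After move 8 (L):
2 8 1
5 7 4
3 0 6

After move 9 (R):
2 8 1
5 7 4
3 6 0

Answer: 2 8 1
5 7 4
3 6 0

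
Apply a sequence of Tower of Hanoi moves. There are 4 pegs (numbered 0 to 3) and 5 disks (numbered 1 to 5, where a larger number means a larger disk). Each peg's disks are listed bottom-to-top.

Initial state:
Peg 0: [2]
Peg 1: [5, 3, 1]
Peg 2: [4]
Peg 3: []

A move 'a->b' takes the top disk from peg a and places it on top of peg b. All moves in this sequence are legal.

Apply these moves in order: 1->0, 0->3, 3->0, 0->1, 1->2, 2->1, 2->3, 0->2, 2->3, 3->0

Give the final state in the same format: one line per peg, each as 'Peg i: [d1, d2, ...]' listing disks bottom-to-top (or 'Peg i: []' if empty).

Answer: Peg 0: [2]
Peg 1: [5, 3, 1]
Peg 2: []
Peg 3: [4]

Derivation:
After move 1 (1->0):
Peg 0: [2, 1]
Peg 1: [5, 3]
Peg 2: [4]
Peg 3: []

After move 2 (0->3):
Peg 0: [2]
Peg 1: [5, 3]
Peg 2: [4]
Peg 3: [1]

After move 3 (3->0):
Peg 0: [2, 1]
Peg 1: [5, 3]
Peg 2: [4]
Peg 3: []

After move 4 (0->1):
Peg 0: [2]
Peg 1: [5, 3, 1]
Peg 2: [4]
Peg 3: []

After move 5 (1->2):
Peg 0: [2]
Peg 1: [5, 3]
Peg 2: [4, 1]
Peg 3: []

After move 6 (2->1):
Peg 0: [2]
Peg 1: [5, 3, 1]
Peg 2: [4]
Peg 3: []

After move 7 (2->3):
Peg 0: [2]
Peg 1: [5, 3, 1]
Peg 2: []
Peg 3: [4]

After move 8 (0->2):
Peg 0: []
Peg 1: [5, 3, 1]
Peg 2: [2]
Peg 3: [4]

After move 9 (2->3):
Peg 0: []
Peg 1: [5, 3, 1]
Peg 2: []
Peg 3: [4, 2]

After move 10 (3->0):
Peg 0: [2]
Peg 1: [5, 3, 1]
Peg 2: []
Peg 3: [4]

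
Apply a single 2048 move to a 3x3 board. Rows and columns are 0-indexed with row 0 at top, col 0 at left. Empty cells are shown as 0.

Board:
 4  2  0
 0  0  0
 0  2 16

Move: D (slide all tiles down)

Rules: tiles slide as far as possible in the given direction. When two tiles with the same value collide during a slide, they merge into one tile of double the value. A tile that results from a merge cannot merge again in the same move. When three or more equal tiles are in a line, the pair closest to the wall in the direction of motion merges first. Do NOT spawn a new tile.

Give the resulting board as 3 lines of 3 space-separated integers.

Slide down:
col 0: [4, 0, 0] -> [0, 0, 4]
col 1: [2, 0, 2] -> [0, 0, 4]
col 2: [0, 0, 16] -> [0, 0, 16]

Answer:  0  0  0
 0  0  0
 4  4 16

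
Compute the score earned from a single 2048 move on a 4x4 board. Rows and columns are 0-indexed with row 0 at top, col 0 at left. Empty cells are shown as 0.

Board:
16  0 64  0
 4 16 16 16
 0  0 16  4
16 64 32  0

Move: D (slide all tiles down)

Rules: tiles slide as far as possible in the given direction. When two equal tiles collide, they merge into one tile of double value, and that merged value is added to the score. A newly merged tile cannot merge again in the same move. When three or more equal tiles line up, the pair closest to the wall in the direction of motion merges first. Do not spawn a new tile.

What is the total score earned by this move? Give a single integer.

Slide down:
col 0: [16, 4, 0, 16] -> [0, 16, 4, 16]  score +0 (running 0)
col 1: [0, 16, 0, 64] -> [0, 0, 16, 64]  score +0 (running 0)
col 2: [64, 16, 16, 32] -> [0, 64, 32, 32]  score +32 (running 32)
col 3: [0, 16, 4, 0] -> [0, 0, 16, 4]  score +0 (running 32)
Board after move:
 0  0  0  0
16  0 64  0
 4 16 32 16
16 64 32  4

Answer: 32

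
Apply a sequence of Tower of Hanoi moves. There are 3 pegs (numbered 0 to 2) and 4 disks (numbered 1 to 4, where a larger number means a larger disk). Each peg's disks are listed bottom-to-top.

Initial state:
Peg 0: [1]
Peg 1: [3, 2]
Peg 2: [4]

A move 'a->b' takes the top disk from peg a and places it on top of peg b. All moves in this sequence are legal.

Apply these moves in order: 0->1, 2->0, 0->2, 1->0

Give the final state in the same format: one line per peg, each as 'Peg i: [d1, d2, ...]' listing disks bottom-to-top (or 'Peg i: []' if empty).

Answer: Peg 0: [1]
Peg 1: [3, 2]
Peg 2: [4]

Derivation:
After move 1 (0->1):
Peg 0: []
Peg 1: [3, 2, 1]
Peg 2: [4]

After move 2 (2->0):
Peg 0: [4]
Peg 1: [3, 2, 1]
Peg 2: []

After move 3 (0->2):
Peg 0: []
Peg 1: [3, 2, 1]
Peg 2: [4]

After move 4 (1->0):
Peg 0: [1]
Peg 1: [3, 2]
Peg 2: [4]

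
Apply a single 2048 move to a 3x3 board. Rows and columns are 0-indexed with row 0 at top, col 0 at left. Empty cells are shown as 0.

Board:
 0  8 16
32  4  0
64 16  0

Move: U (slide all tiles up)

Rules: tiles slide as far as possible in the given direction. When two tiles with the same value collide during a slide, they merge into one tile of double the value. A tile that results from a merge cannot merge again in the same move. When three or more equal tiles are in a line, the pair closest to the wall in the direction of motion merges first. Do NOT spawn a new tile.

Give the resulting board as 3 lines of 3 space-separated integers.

Slide up:
col 0: [0, 32, 64] -> [32, 64, 0]
col 1: [8, 4, 16] -> [8, 4, 16]
col 2: [16, 0, 0] -> [16, 0, 0]

Answer: 32  8 16
64  4  0
 0 16  0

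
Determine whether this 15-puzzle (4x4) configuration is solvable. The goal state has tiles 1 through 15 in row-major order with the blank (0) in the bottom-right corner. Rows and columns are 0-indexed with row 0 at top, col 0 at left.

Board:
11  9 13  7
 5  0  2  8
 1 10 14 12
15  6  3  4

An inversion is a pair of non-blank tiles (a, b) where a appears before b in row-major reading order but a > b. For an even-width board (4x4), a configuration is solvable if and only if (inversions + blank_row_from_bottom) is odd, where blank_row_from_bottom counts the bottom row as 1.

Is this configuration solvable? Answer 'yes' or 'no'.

Answer: yes

Derivation:
Inversions: 58
Blank is in row 1 (0-indexed from top), which is row 3 counting from the bottom (bottom = 1).
58 + 3 = 61, which is odd, so the puzzle is solvable.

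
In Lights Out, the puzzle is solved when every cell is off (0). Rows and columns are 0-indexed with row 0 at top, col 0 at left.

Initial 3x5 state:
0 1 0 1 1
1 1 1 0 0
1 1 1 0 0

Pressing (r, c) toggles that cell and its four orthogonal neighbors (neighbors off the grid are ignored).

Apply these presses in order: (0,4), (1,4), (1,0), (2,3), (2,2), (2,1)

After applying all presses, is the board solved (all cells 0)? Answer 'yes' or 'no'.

After press 1 at (0,4):
0 1 0 0 0
1 1 1 0 1
1 1 1 0 0

After press 2 at (1,4):
0 1 0 0 1
1 1 1 1 0
1 1 1 0 1

After press 3 at (1,0):
1 1 0 0 1
0 0 1 1 0
0 1 1 0 1

After press 4 at (2,3):
1 1 0 0 1
0 0 1 0 0
0 1 0 1 0

After press 5 at (2,2):
1 1 0 0 1
0 0 0 0 0
0 0 1 0 0

After press 6 at (2,1):
1 1 0 0 1
0 1 0 0 0
1 1 0 0 0

Lights still on: 6

Answer: no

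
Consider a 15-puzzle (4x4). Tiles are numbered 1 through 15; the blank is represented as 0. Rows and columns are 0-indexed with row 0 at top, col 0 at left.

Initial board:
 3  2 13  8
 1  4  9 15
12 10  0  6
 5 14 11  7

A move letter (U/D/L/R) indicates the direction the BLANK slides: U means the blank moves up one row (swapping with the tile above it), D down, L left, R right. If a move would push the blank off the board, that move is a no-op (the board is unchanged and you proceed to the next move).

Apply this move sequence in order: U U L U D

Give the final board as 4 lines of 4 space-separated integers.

After move 1 (U):
 3  2 13  8
 1  4  0 15
12 10  9  6
 5 14 11  7

After move 2 (U):
 3  2  0  8
 1  4 13 15
12 10  9  6
 5 14 11  7

After move 3 (L):
 3  0  2  8
 1  4 13 15
12 10  9  6
 5 14 11  7

After move 4 (U):
 3  0  2  8
 1  4 13 15
12 10  9  6
 5 14 11  7

After move 5 (D):
 3  4  2  8
 1  0 13 15
12 10  9  6
 5 14 11  7

Answer:  3  4  2  8
 1  0 13 15
12 10  9  6
 5 14 11  7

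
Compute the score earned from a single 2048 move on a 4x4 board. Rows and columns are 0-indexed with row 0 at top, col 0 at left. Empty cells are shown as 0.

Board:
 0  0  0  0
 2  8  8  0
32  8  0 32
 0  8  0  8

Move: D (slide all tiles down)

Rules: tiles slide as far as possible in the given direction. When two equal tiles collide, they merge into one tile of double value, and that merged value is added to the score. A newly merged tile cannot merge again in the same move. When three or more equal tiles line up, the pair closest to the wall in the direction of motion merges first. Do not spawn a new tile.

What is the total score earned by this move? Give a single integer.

Slide down:
col 0: [0, 2, 32, 0] -> [0, 0, 2, 32]  score +0 (running 0)
col 1: [0, 8, 8, 8] -> [0, 0, 8, 16]  score +16 (running 16)
col 2: [0, 8, 0, 0] -> [0, 0, 0, 8]  score +0 (running 16)
col 3: [0, 0, 32, 8] -> [0, 0, 32, 8]  score +0 (running 16)
Board after move:
 0  0  0  0
 0  0  0  0
 2  8  0 32
32 16  8  8

Answer: 16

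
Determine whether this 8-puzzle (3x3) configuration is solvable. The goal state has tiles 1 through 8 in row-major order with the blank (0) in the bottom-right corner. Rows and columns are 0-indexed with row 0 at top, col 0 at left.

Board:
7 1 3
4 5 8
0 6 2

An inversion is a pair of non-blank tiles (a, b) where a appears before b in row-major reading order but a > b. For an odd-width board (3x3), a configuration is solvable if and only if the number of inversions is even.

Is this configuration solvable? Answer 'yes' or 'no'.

Answer: yes

Derivation:
Inversions (pairs i<j in row-major order where tile[i] > tile[j] > 0): 12
12 is even, so the puzzle is solvable.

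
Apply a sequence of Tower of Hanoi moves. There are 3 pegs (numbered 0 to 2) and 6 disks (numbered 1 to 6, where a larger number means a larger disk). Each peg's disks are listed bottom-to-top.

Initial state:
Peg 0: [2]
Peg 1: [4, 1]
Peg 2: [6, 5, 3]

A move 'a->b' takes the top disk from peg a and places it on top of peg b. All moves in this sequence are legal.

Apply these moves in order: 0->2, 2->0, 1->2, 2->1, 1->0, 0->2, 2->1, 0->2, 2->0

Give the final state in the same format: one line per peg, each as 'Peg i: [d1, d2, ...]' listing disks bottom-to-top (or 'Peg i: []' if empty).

After move 1 (0->2):
Peg 0: []
Peg 1: [4, 1]
Peg 2: [6, 5, 3, 2]

After move 2 (2->0):
Peg 0: [2]
Peg 1: [4, 1]
Peg 2: [6, 5, 3]

After move 3 (1->2):
Peg 0: [2]
Peg 1: [4]
Peg 2: [6, 5, 3, 1]

After move 4 (2->1):
Peg 0: [2]
Peg 1: [4, 1]
Peg 2: [6, 5, 3]

After move 5 (1->0):
Peg 0: [2, 1]
Peg 1: [4]
Peg 2: [6, 5, 3]

After move 6 (0->2):
Peg 0: [2]
Peg 1: [4]
Peg 2: [6, 5, 3, 1]

After move 7 (2->1):
Peg 0: [2]
Peg 1: [4, 1]
Peg 2: [6, 5, 3]

After move 8 (0->2):
Peg 0: []
Peg 1: [4, 1]
Peg 2: [6, 5, 3, 2]

After move 9 (2->0):
Peg 0: [2]
Peg 1: [4, 1]
Peg 2: [6, 5, 3]

Answer: Peg 0: [2]
Peg 1: [4, 1]
Peg 2: [6, 5, 3]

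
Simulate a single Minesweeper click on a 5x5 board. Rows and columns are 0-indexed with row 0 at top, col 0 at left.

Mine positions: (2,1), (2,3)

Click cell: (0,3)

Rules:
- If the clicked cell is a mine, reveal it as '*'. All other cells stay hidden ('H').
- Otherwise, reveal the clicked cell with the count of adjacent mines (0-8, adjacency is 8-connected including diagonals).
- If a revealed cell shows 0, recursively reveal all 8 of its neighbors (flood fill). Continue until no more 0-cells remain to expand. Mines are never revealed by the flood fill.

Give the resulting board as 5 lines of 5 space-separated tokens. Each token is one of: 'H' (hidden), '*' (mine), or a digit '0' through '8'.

0 0 0 0 0
1 1 2 1 1
H H H H H
H H H H H
H H H H H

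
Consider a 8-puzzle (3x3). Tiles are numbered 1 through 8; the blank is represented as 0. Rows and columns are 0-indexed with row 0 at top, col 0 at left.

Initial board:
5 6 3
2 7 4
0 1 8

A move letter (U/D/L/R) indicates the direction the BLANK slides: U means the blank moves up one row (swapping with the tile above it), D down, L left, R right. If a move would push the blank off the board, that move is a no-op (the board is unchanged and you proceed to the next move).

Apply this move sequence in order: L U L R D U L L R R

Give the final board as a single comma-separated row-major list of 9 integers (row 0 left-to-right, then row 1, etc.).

After move 1 (L):
5 6 3
2 7 4
0 1 8

After move 2 (U):
5 6 3
0 7 4
2 1 8

After move 3 (L):
5 6 3
0 7 4
2 1 8

After move 4 (R):
5 6 3
7 0 4
2 1 8

After move 5 (D):
5 6 3
7 1 4
2 0 8

After move 6 (U):
5 6 3
7 0 4
2 1 8

After move 7 (L):
5 6 3
0 7 4
2 1 8

After move 8 (L):
5 6 3
0 7 4
2 1 8

After move 9 (R):
5 6 3
7 0 4
2 1 8

After move 10 (R):
5 6 3
7 4 0
2 1 8

Answer: 5, 6, 3, 7, 4, 0, 2, 1, 8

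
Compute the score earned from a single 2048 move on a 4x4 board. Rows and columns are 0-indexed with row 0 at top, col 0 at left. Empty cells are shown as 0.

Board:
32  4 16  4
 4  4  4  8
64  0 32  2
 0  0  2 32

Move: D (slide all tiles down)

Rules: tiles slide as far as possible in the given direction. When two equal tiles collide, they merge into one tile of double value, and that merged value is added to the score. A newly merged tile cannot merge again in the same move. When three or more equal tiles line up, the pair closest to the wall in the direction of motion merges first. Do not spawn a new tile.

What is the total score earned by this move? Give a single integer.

Slide down:
col 0: [32, 4, 64, 0] -> [0, 32, 4, 64]  score +0 (running 0)
col 1: [4, 4, 0, 0] -> [0, 0, 0, 8]  score +8 (running 8)
col 2: [16, 4, 32, 2] -> [16, 4, 32, 2]  score +0 (running 8)
col 3: [4, 8, 2, 32] -> [4, 8, 2, 32]  score +0 (running 8)
Board after move:
 0  0 16  4
32  0  4  8
 4  0 32  2
64  8  2 32

Answer: 8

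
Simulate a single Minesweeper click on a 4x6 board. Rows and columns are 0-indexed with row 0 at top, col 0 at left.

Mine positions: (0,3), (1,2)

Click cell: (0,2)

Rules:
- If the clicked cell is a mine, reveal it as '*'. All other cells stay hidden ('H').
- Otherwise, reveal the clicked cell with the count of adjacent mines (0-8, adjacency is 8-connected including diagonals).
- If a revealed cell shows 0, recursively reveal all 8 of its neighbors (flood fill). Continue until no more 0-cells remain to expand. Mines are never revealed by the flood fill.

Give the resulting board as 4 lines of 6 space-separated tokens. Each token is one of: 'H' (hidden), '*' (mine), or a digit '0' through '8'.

H H 2 H H H
H H H H H H
H H H H H H
H H H H H H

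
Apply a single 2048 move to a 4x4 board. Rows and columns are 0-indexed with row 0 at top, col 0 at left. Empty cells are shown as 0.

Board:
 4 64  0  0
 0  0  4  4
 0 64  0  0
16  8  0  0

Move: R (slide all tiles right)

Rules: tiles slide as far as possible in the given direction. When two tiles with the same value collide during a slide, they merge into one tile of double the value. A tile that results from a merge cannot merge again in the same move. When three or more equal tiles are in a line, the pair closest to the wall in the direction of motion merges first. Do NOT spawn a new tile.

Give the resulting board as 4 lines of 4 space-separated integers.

Slide right:
row 0: [4, 64, 0, 0] -> [0, 0, 4, 64]
row 1: [0, 0, 4, 4] -> [0, 0, 0, 8]
row 2: [0, 64, 0, 0] -> [0, 0, 0, 64]
row 3: [16, 8, 0, 0] -> [0, 0, 16, 8]

Answer:  0  0  4 64
 0  0  0  8
 0  0  0 64
 0  0 16  8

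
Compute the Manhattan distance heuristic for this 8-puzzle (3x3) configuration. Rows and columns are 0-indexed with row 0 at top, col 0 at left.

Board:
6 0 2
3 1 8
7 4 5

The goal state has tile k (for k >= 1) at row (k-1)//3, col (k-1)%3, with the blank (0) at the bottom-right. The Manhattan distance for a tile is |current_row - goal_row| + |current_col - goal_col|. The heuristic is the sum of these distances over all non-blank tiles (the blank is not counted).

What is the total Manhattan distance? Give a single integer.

Tile 6: (0,0)->(1,2) = 3
Tile 2: (0,2)->(0,1) = 1
Tile 3: (1,0)->(0,2) = 3
Tile 1: (1,1)->(0,0) = 2
Tile 8: (1,2)->(2,1) = 2
Tile 7: (2,0)->(2,0) = 0
Tile 4: (2,1)->(1,0) = 2
Tile 5: (2,2)->(1,1) = 2
Sum: 3 + 1 + 3 + 2 + 2 + 0 + 2 + 2 = 15

Answer: 15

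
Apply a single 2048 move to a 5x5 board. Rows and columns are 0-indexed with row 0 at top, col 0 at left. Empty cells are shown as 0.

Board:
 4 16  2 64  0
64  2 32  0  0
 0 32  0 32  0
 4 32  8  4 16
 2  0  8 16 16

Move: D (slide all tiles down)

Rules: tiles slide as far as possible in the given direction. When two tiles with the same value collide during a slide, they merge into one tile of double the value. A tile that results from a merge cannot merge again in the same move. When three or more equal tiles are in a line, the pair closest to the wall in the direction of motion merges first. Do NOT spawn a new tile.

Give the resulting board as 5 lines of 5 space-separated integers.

Answer:  0  0  0  0  0
 4  0  0 64  0
64 16  2 32  0
 4  2 32  4  0
 2 64 16 16 32

Derivation:
Slide down:
col 0: [4, 64, 0, 4, 2] -> [0, 4, 64, 4, 2]
col 1: [16, 2, 32, 32, 0] -> [0, 0, 16, 2, 64]
col 2: [2, 32, 0, 8, 8] -> [0, 0, 2, 32, 16]
col 3: [64, 0, 32, 4, 16] -> [0, 64, 32, 4, 16]
col 4: [0, 0, 0, 16, 16] -> [0, 0, 0, 0, 32]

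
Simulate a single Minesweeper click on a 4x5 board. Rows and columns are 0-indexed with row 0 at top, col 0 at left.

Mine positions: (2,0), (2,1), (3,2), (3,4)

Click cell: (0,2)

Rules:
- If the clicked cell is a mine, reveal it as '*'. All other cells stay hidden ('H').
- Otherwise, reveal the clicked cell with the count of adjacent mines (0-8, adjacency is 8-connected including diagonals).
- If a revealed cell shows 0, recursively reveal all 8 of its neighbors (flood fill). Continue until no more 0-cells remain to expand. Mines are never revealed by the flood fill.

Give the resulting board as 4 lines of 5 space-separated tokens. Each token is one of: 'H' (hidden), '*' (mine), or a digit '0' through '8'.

0 0 0 0 0
2 2 1 0 0
H H 2 2 1
H H H H H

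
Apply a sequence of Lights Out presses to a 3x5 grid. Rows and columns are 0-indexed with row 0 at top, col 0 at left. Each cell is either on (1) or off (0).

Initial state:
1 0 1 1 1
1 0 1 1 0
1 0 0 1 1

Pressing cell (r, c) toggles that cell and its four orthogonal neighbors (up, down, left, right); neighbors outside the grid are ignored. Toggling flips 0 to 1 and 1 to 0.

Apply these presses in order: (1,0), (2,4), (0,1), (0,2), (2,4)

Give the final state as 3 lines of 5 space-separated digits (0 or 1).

After press 1 at (1,0):
0 0 1 1 1
0 1 1 1 0
0 0 0 1 1

After press 2 at (2,4):
0 0 1 1 1
0 1 1 1 1
0 0 0 0 0

After press 3 at (0,1):
1 1 0 1 1
0 0 1 1 1
0 0 0 0 0

After press 4 at (0,2):
1 0 1 0 1
0 0 0 1 1
0 0 0 0 0

After press 5 at (2,4):
1 0 1 0 1
0 0 0 1 0
0 0 0 1 1

Answer: 1 0 1 0 1
0 0 0 1 0
0 0 0 1 1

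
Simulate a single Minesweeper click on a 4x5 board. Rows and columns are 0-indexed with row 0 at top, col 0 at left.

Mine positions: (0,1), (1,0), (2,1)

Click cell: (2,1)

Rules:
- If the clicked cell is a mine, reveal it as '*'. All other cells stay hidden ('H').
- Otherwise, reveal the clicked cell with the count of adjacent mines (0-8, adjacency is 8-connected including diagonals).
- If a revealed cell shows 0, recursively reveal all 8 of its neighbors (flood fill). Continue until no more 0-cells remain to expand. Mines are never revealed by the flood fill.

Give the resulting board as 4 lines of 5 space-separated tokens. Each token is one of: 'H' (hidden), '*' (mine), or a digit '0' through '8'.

H H H H H
H H H H H
H * H H H
H H H H H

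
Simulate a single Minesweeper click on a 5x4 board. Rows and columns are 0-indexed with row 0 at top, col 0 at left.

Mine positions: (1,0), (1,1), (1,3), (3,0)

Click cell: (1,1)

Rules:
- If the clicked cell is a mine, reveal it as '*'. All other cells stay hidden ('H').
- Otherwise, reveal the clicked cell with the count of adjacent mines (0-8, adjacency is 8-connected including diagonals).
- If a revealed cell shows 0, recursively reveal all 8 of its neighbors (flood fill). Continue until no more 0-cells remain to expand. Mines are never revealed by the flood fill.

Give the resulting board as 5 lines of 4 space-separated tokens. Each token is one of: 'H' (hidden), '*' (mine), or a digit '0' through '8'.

H H H H
H * H H
H H H H
H H H H
H H H H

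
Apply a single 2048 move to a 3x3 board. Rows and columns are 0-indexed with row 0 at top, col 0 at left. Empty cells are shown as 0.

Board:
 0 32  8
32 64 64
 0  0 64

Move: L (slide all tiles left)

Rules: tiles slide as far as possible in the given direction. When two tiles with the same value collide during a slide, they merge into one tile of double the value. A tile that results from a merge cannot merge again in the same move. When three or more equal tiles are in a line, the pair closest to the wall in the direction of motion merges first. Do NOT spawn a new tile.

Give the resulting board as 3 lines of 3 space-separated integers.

Slide left:
row 0: [0, 32, 8] -> [32, 8, 0]
row 1: [32, 64, 64] -> [32, 128, 0]
row 2: [0, 0, 64] -> [64, 0, 0]

Answer:  32   8   0
 32 128   0
 64   0   0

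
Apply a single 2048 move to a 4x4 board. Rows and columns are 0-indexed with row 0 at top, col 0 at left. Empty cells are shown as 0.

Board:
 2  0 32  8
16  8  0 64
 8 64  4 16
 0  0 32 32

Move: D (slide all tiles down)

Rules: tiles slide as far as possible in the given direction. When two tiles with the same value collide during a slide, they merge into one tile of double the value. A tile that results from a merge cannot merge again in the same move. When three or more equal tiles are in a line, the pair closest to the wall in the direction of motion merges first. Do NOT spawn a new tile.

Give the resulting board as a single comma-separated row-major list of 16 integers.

Slide down:
col 0: [2, 16, 8, 0] -> [0, 2, 16, 8]
col 1: [0, 8, 64, 0] -> [0, 0, 8, 64]
col 2: [32, 0, 4, 32] -> [0, 32, 4, 32]
col 3: [8, 64, 16, 32] -> [8, 64, 16, 32]

Answer: 0, 0, 0, 8, 2, 0, 32, 64, 16, 8, 4, 16, 8, 64, 32, 32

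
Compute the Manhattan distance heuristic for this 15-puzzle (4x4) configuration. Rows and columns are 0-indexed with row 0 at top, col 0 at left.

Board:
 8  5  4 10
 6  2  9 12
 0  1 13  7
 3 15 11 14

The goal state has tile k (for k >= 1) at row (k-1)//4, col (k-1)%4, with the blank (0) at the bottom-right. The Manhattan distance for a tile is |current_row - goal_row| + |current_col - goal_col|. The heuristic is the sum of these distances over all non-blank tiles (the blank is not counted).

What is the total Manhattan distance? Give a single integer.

Answer: 34

Derivation:
Tile 8: at (0,0), goal (1,3), distance |0-1|+|0-3| = 4
Tile 5: at (0,1), goal (1,0), distance |0-1|+|1-0| = 2
Tile 4: at (0,2), goal (0,3), distance |0-0|+|2-3| = 1
Tile 10: at (0,3), goal (2,1), distance |0-2|+|3-1| = 4
Tile 6: at (1,0), goal (1,1), distance |1-1|+|0-1| = 1
Tile 2: at (1,1), goal (0,1), distance |1-0|+|1-1| = 1
Tile 9: at (1,2), goal (2,0), distance |1-2|+|2-0| = 3
Tile 12: at (1,3), goal (2,3), distance |1-2|+|3-3| = 1
Tile 1: at (2,1), goal (0,0), distance |2-0|+|1-0| = 3
Tile 13: at (2,2), goal (3,0), distance |2-3|+|2-0| = 3
Tile 7: at (2,3), goal (1,2), distance |2-1|+|3-2| = 2
Tile 3: at (3,0), goal (0,2), distance |3-0|+|0-2| = 5
Tile 15: at (3,1), goal (3,2), distance |3-3|+|1-2| = 1
Tile 11: at (3,2), goal (2,2), distance |3-2|+|2-2| = 1
Tile 14: at (3,3), goal (3,1), distance |3-3|+|3-1| = 2
Sum: 4 + 2 + 1 + 4 + 1 + 1 + 3 + 1 + 3 + 3 + 2 + 5 + 1 + 1 + 2 = 34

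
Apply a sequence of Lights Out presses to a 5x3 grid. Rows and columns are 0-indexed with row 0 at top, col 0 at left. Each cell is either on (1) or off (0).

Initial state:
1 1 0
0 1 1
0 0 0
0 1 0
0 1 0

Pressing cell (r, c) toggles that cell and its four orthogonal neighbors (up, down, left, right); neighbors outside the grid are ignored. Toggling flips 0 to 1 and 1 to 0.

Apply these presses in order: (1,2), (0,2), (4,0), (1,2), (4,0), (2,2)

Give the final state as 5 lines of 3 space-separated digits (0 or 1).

Answer: 1 0 1
0 1 1
0 1 1
0 1 1
0 1 0

Derivation:
After press 1 at (1,2):
1 1 1
0 0 0
0 0 1
0 1 0
0 1 0

After press 2 at (0,2):
1 0 0
0 0 1
0 0 1
0 1 0
0 1 0

After press 3 at (4,0):
1 0 0
0 0 1
0 0 1
1 1 0
1 0 0

After press 4 at (1,2):
1 0 1
0 1 0
0 0 0
1 1 0
1 0 0

After press 5 at (4,0):
1 0 1
0 1 0
0 0 0
0 1 0
0 1 0

After press 6 at (2,2):
1 0 1
0 1 1
0 1 1
0 1 1
0 1 0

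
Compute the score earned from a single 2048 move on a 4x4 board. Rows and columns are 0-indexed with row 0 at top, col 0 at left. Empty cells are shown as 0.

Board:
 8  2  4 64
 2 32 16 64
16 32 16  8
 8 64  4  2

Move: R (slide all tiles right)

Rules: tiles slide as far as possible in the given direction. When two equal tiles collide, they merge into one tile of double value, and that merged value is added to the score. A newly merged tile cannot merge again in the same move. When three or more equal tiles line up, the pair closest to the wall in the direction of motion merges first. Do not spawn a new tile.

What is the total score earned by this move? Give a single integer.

Answer: 0

Derivation:
Slide right:
row 0: [8, 2, 4, 64] -> [8, 2, 4, 64]  score +0 (running 0)
row 1: [2, 32, 16, 64] -> [2, 32, 16, 64]  score +0 (running 0)
row 2: [16, 32, 16, 8] -> [16, 32, 16, 8]  score +0 (running 0)
row 3: [8, 64, 4, 2] -> [8, 64, 4, 2]  score +0 (running 0)
Board after move:
 8  2  4 64
 2 32 16 64
16 32 16  8
 8 64  4  2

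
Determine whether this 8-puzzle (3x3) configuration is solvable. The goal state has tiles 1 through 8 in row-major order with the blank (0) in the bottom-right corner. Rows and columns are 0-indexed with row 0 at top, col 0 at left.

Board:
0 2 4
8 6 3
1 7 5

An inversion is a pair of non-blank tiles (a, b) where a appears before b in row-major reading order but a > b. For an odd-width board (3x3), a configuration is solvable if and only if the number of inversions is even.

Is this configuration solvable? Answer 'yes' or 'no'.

Answer: no

Derivation:
Inversions (pairs i<j in row-major order where tile[i] > tile[j] > 0): 13
13 is odd, so the puzzle is not solvable.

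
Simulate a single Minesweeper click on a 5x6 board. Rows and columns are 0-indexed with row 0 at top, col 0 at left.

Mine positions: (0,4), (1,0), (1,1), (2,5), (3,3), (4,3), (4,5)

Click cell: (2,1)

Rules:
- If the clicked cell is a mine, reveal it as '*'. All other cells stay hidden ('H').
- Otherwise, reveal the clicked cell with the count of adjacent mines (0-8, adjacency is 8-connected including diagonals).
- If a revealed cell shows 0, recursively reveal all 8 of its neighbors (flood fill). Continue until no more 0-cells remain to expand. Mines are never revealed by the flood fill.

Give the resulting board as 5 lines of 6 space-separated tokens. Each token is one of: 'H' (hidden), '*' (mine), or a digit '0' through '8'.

H H H H H H
H H H H H H
H 2 H H H H
H H H H H H
H H H H H H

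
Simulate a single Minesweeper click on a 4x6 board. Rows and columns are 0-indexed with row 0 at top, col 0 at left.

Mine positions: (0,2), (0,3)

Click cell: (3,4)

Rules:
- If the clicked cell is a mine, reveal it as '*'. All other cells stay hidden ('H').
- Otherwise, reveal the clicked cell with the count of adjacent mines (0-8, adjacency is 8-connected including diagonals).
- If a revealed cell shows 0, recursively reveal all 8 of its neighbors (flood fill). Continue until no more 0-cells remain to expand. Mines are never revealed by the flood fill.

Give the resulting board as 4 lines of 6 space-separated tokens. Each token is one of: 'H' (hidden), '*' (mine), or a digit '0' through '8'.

0 1 H H 1 0
0 1 2 2 1 0
0 0 0 0 0 0
0 0 0 0 0 0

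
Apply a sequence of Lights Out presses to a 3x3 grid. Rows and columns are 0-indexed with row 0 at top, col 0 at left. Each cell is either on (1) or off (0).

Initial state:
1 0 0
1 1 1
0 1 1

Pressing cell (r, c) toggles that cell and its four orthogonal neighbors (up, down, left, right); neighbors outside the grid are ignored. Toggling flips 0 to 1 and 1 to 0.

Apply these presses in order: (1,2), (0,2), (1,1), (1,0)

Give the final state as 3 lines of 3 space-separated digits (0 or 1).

Answer: 0 0 0
1 0 0
1 0 0

Derivation:
After press 1 at (1,2):
1 0 1
1 0 0
0 1 0

After press 2 at (0,2):
1 1 0
1 0 1
0 1 0

After press 3 at (1,1):
1 0 0
0 1 0
0 0 0

After press 4 at (1,0):
0 0 0
1 0 0
1 0 0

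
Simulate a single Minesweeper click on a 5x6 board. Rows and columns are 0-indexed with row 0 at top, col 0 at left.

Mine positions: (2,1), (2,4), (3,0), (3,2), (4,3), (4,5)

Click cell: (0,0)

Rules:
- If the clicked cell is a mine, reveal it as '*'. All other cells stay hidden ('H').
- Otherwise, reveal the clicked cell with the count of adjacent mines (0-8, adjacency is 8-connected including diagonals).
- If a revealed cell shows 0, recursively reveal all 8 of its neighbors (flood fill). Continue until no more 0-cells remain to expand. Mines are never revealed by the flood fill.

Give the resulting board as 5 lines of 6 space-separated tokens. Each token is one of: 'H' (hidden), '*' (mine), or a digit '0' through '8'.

0 0 0 0 0 0
1 1 1 1 1 1
H H H H H H
H H H H H H
H H H H H H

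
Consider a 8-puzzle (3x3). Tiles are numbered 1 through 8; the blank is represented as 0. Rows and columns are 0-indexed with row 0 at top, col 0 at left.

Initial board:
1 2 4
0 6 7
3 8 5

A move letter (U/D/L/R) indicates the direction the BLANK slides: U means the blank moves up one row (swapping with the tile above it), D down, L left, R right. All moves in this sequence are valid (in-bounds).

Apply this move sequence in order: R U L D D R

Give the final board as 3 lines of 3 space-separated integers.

After move 1 (R):
1 2 4
6 0 7
3 8 5

After move 2 (U):
1 0 4
6 2 7
3 8 5

After move 3 (L):
0 1 4
6 2 7
3 8 5

After move 4 (D):
6 1 4
0 2 7
3 8 5

After move 5 (D):
6 1 4
3 2 7
0 8 5

After move 6 (R):
6 1 4
3 2 7
8 0 5

Answer: 6 1 4
3 2 7
8 0 5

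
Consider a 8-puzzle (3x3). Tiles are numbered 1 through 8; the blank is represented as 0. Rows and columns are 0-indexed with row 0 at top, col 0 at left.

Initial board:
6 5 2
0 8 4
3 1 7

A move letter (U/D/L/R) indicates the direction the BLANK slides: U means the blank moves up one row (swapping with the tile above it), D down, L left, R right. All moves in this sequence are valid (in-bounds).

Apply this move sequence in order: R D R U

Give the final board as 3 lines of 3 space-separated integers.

After move 1 (R):
6 5 2
8 0 4
3 1 7

After move 2 (D):
6 5 2
8 1 4
3 0 7

After move 3 (R):
6 5 2
8 1 4
3 7 0

After move 4 (U):
6 5 2
8 1 0
3 7 4

Answer: 6 5 2
8 1 0
3 7 4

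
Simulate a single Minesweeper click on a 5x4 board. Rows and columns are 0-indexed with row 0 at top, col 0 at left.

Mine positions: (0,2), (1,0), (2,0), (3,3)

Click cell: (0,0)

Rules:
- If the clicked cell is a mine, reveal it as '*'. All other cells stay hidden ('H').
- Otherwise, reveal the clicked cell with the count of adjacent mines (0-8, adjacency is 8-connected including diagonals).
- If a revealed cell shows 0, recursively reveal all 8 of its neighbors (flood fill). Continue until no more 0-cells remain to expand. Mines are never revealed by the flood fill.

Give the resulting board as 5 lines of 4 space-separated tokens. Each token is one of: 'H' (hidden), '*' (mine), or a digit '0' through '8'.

1 H H H
H H H H
H H H H
H H H H
H H H H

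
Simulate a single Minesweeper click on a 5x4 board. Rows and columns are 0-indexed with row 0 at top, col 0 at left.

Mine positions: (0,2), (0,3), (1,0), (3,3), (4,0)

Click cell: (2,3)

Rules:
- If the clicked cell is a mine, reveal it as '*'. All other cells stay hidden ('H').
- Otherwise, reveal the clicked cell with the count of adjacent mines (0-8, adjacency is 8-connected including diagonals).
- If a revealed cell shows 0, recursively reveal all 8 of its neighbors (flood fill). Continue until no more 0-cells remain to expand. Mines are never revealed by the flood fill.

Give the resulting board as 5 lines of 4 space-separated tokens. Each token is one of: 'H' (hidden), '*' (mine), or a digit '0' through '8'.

H H H H
H H H H
H H H 1
H H H H
H H H H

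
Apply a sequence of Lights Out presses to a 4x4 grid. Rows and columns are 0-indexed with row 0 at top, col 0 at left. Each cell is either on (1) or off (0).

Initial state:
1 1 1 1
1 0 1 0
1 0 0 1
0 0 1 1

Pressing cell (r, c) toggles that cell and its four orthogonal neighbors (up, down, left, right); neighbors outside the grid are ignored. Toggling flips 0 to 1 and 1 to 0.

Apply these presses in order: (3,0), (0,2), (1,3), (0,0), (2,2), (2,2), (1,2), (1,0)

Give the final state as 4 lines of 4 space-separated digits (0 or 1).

Answer: 1 1 1 1
1 0 0 0
1 0 1 0
1 1 1 1

Derivation:
After press 1 at (3,0):
1 1 1 1
1 0 1 0
0 0 0 1
1 1 1 1

After press 2 at (0,2):
1 0 0 0
1 0 0 0
0 0 0 1
1 1 1 1

After press 3 at (1,3):
1 0 0 1
1 0 1 1
0 0 0 0
1 1 1 1

After press 4 at (0,0):
0 1 0 1
0 0 1 1
0 0 0 0
1 1 1 1

After press 5 at (2,2):
0 1 0 1
0 0 0 1
0 1 1 1
1 1 0 1

After press 6 at (2,2):
0 1 0 1
0 0 1 1
0 0 0 0
1 1 1 1

After press 7 at (1,2):
0 1 1 1
0 1 0 0
0 0 1 0
1 1 1 1

After press 8 at (1,0):
1 1 1 1
1 0 0 0
1 0 1 0
1 1 1 1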